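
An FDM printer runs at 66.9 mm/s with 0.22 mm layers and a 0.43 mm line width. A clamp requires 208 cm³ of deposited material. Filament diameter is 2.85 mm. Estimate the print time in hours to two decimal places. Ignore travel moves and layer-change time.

Extrusion cross-section = 0.22 × 0.43, so 0.0946 mm².
Toolpath length = 208 cm³ / 0.0946 mm² = 208000 / 0.0946 = 2198731.5 mm.
Print-move time = 2198731.5 / 66.9, so 32865.9 s.
Converting: 32865.9 s = 9.13 hours.

9.13 hours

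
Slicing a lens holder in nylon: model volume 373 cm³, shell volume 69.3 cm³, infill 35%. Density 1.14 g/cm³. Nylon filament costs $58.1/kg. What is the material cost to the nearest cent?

$11.63

Interior volume = 373 − 69.3, so 303.7 cm³.
Infill deposited = 0.35 × 303.7 = 106.295 cm³.
Deposited volume: 69.3 + 106.295 → 175.595 cm³.
Mass = 175.595 × 1.14 = 200.1783 g.
At $58.1/kg: 200.1783/1000 × 58.1 = $11.63.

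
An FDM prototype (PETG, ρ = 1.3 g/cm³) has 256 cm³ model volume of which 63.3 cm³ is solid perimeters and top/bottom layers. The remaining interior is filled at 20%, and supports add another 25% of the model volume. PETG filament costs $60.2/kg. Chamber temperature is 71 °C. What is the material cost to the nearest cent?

Volume inside the shell = 256 − 63.3 = 192.7 cm³.
Infill deposited: 0.20 × 192.7 → 38.54 cm³.
Support = 0.25 × 256 = 64 cm³.
Deposited volume = 63.3 + 38.54 + 64 = 165.84 cm³.
Mass: 165.84 × 1.3 → 215.592 g.
Cost = 215.592 g / 1000 × $60.2/kg = $12.98.

$12.98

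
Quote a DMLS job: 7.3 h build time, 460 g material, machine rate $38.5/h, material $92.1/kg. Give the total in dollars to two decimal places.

$323.42

Machine cost = 38.5 × 7.3, so $281.05.
Material charge = 92.1 × 460/1000 = $42.366.
Total = 281.05 + 42.366 = 323.416 ≈ $323.42.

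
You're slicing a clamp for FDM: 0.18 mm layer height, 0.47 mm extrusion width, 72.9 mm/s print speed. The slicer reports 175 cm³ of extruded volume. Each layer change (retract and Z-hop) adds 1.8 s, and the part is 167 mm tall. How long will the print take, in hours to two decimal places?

Line area: 0.18 × 0.47 → 0.0846 mm².
Toolpath length = 175 cm³ / 0.0846 mm² = 175000 / 0.0846 = 2068557.9 mm.
Time extruding: 2068557.9 / 72.9 → 28375.3 s.
Number of layers: 167 / 0.18 → 928 (rounded up).
Z-hop total = 928 × 1.8, so 1670.4 s.
Total = 28375.3 + 1670.4 = 30045.7 s = 8.35 hours.

8.35 hours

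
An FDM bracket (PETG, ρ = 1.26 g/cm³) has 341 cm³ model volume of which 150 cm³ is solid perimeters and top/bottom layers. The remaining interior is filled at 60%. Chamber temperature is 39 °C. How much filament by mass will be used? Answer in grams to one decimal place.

333.4 g

Interior volume = 341 − 150, so 191 cm³.
Infill deposited: 0.60 × 191 → 114.6 cm³.
Deposited volume = 150 + 114.6, so 264.6 cm³.
Mass: 264.6 × 1.26 → 333.396 g.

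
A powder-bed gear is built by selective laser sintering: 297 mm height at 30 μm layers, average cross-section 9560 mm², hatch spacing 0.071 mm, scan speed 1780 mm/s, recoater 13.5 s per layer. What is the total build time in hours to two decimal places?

245.15 hours

Layer count = ceil(297 / 0.03) = 9900.
Per-layer scan distance = 9560 / 0.071, so 134647.9 mm.
Laser time per layer: 134647.9 / 1780 → 75.6449 s.
Per-layer time = 75.6449 + 13.5 = 89.1449 s.
9900 layers × 89.1449 s/layer = 882534.51 s, i.e. 245.15 hours.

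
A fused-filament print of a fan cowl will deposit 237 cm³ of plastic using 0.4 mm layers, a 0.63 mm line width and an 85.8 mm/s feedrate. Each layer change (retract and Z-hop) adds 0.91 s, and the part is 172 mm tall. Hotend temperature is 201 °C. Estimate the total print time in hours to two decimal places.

3.15 hours

Line area: 0.4 × 0.63 → 0.252 mm².
Total extruded path = 237000/0.252 = 940476.2 mm.
Extrusion time = 940476.2 / 85.8, so 10961.3 s.
Number of layers: 172 / 0.4 → 430 (rounded up).
Z-hop total = 430 × 0.91 = 391.3 s.
Altogether 10961.3 + 391.3 = 11352.6 s, i.e. 3.15 hours.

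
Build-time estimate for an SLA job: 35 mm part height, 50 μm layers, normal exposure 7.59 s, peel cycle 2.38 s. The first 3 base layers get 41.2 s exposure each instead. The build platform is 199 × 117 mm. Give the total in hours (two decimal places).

Layer count = ceil(35 / 0.05) = 700.
Base layers: 3 × (41.2 + 2.38) → 130.74 s.
Normal layers = 697 × (7.59 + 2.38) = 6949.09 s.
Total = 130.74 + 6949.09 = 7079.83 s = 1.97 hours.

1.97 hours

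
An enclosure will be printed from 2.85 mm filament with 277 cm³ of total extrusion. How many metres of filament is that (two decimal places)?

43.42 m

A = π r² = π × 1.425² = 6.3794 mm².
Length = 277 cm³ / 6.3794 mm² = 277000 / 6.3794 = 43421.01 mm = 43.42 m.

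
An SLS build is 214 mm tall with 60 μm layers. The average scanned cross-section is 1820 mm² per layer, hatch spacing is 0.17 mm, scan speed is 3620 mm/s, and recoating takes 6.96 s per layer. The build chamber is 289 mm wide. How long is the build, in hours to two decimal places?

Layer count = ceil(214 / 0.06) = 3567.
Scan path per layer: 1820 / 0.17 → 10705.9 mm.
Per-layer scan time: 10705.9 / 3620 → 2.9574 s.
Time per layer = 2.9574 + 6.96 = 9.9174 s.
Total: 3567 × 9.9174 s = 35375.3658 s → 9.83 hours.

9.83 hours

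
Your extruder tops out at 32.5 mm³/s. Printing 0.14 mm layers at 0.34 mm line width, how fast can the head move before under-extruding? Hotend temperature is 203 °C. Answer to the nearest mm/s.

A: 0.14 × 0.34 → 0.0476 mm².
v_max = Q/A = 32.5/0.0476 = 682.77 mm/s → 683 mm/s.

683 mm/s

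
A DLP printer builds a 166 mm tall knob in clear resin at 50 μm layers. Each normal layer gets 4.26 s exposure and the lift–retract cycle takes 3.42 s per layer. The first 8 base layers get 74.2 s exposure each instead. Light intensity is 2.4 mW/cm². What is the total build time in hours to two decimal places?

7.24 hours

Layer count = ceil(166 / 0.05) = 3320.
Base layers = 8 × (74.2 + 3.42) = 620.96 s.
Normal layers = 3312 × (4.26 + 3.42) = 25436.16 s.
Sum: 620.96 + 25436.16 = 26057.12 s → 7.24 hours.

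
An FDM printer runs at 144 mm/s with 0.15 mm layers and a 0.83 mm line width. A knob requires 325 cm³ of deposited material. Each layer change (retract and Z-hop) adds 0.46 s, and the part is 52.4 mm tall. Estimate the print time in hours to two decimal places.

Line area = 0.15 × 0.83 = 0.1245 mm².
Toolpath length = 325 cm³ / 0.1245 mm² = 325000 / 0.1245 = 2610441.8 mm.
Print-move time = 2610441.8 / 144 = 18128.1 s.
Layer count = ceil(52.4 / 0.15) = 350.
Z-hop total: 350 × 0.46 → 161 s.
Altogether 18128.1 + 161 = 18289.1 s, i.e. 5.08 hours.

5.08 hours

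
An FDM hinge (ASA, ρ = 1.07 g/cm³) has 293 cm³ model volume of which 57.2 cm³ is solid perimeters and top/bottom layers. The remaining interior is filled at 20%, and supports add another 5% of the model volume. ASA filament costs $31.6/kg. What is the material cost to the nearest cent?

Infill region = 293 − 57.2 = 235.8 cm³.
Infill volume: 0.20 × 235.8 → 47.16 cm³.
Support = 0.05 × 293, so 14.65 cm³.
Total printed volume: 57.2 + 47.16 + 14.65 → 119.01 cm³.
Mass = 119.01 × 1.07 = 127.3407 g.
At $31.6/kg: 127.3407/1000 × 31.6 = $4.02.

$4.02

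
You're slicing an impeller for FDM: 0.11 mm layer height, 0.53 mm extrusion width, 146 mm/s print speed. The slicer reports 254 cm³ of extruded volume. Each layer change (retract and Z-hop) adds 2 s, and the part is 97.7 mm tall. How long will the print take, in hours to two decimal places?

8.78 hours

Line area: 0.11 × 0.53 → 0.0583 mm².
Toolpath length = 254 cm³ / 0.0583 mm² = 254000 / 0.0583 = 4356775.3 mm.
Extrusion time = 4356775.3 / 146, so 29840.9 s.
Layers = ⌈97.7/0.11⌉ = 889.
Non-print overhead: 889 × 2 → 1778 s.
Altogether 29840.9 + 1778 = 31618.9 s, i.e. 8.78 hours.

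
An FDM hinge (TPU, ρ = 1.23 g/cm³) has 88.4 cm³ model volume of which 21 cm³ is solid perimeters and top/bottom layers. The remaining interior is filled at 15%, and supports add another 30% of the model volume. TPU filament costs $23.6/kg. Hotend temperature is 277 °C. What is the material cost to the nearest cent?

Volume inside the shell = 88.4 − 21 = 67.4 cm³.
Deposited infill = 0.15 × 67.4 = 10.11 cm³.
Support = 0.30 × 88.4 = 26.52 cm³.
Total printed volume = 21 + 10.11 + 26.52 = 57.63 cm³.
Mass: 57.63 × 1.23 → 70.8849 g.
At $23.6/kg: 70.8849/1000 × 23.6 = $1.67.

$1.67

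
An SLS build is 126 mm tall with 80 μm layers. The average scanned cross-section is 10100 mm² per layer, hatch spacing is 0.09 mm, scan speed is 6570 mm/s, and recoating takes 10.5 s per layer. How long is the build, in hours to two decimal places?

12.07 hours

Number of layers: 126 / 0.08 → 1575 (rounded up).
Per-layer scan distance: 10100 / 0.09 → 112222.2 mm.
Per-layer scan time: 112222.2 / 6570 → 17.081 s.
Layer cycle = 17.081 + 10.5 = 27.581 s.
1575 layers × 27.581 s/layer = 43440.075 s, i.e. 12.07 hours.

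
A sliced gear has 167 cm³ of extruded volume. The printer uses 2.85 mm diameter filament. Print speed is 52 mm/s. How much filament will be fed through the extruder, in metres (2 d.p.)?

26.18 m

Filament cross-section = π × (2.85/2)² = 6.3794 mm².
Length = 167 cm³ / 6.3794 mm² = 167000 / 6.3794 = 26178.01 mm = 26.18 m.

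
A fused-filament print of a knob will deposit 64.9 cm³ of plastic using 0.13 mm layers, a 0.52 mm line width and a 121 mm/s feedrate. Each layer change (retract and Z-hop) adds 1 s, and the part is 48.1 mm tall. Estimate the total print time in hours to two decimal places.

2.31 hours

Extrusion cross-section = 0.13 × 0.52 = 0.0676 mm².
Total extruded path = 64900/0.0676 = 960059.2 mm.
Extrusion time = 960059.2 / 121 = 7934.4 s.
Number of layers: 48.1 / 0.13 → 370 (rounded up).
Layer-change overhead: 370 × 1 → 370 s.
Total = 7934.4 + 370 = 8304.4 s = 2.31 hours.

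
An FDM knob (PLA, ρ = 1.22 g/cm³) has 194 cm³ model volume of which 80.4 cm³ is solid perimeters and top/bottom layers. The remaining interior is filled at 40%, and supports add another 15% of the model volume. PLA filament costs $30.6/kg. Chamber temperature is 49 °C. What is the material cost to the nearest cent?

$5.78

Interior volume = 194 − 80.4, so 113.6 cm³.
Deposited infill = 0.40 × 113.6, so 45.44 cm³.
Support = 0.15 × 194, so 29.1 cm³.
Total extruded: 80.4 + 45.44 + 29.1 → 154.94 cm³.
Mass: 154.94 × 1.22 → 189.0268 g.
Cost = 189.0268 g / 1000 × $30.6/kg = $5.78.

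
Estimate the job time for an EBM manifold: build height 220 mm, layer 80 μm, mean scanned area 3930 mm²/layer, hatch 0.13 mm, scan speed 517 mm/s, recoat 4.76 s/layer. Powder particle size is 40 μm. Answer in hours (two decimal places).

Number of layers: 220 / 0.08 → 2750 (rounded up).
Hatch length per layer = 3930 / 0.13, so 30230.8 mm.
Scan time per layer = 30230.8 / 517 = 58.4735 s.
Per-layer time = 58.4735 + 4.76 = 63.2335 s.
2750 layers × 63.2335 s/layer = 173892.125 s, i.e. 48.30 hours.

48.30 hours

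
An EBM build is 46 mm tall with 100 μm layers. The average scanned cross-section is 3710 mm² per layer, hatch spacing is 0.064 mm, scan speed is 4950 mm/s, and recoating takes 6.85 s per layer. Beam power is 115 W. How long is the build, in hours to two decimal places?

Layers = ⌈46/0.1⌉ = 460.
Per-layer scan distance = 3710 / 0.064, so 57968.8 mm.
Scan time per layer: 57968.8 / 4950 → 11.7109 s.
Layer cycle = 11.7109 + 6.85 = 18.5609 s.
Build time = 460 × 18.5609 = 8538.014 s = 2.37 hours.

2.37 hours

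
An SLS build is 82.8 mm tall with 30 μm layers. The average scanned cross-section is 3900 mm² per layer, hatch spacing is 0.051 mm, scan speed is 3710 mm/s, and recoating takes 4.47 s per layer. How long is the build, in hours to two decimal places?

Number of layers: 82.8 / 0.03 → 2760 (rounded up).
Scan path per layer: 3900 / 0.051 → 76470.6 mm.
Per-layer scan time = 76470.6 / 3710 = 20.612 s.
Layer cycle = 20.612 + 4.47, so 25.082 s.
2760 layers × 25.082 s/layer = 69226.32 s, i.e. 19.23 hours.

19.23 hours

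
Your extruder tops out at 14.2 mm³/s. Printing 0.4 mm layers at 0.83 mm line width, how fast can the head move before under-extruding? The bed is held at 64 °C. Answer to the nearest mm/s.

Bead cross-section = 0.4 × 0.83 = 0.332 mm².
v_max = Q/A = 14.2/0.332 = 42.77 mm/s → 43 mm/s.

43 mm/s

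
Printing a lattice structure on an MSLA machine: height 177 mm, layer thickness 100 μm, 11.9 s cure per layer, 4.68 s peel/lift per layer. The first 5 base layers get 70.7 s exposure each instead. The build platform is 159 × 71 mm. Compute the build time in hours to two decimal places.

8.23 hours

Number of layers: 177 / 0.1 → 1770 (rounded up).
Base layers: 5 × (70.7 + 4.68) → 376.9 s.
Normal layers = 1765 × (11.9 + 4.68) = 29263.7 s.
Total = 376.9 + 29263.7 = 29640.6 s = 8.23 hours.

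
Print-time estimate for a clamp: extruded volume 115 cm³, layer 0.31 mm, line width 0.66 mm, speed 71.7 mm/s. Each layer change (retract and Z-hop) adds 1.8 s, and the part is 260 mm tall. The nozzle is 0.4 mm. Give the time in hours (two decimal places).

2.60 hours

Bead cross-section: 0.31 × 0.66 → 0.2046 mm².
Toolpath length = 115 cm³ / 0.2046 mm² = 115000 / 0.2046 = 562072.3 mm.
Time extruding = 562072.3 / 71.7 = 7839.2 s.
Layer count = ceil(260 / 0.31) = 839.
Layer-change overhead = 839 × 1.8 = 1510.2 s.
Altogether 7839.2 + 1510.2 = 9349.4 s, i.e. 2.60 hours.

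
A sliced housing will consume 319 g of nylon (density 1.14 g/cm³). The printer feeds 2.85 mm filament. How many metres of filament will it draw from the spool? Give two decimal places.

43.86 m

Extruded volume: 319/1.14 = 279.8246 cm³ (279824.6 mm³).
Cross-section of 2.85 mm filament: π·(2.85/2)² = 6.3794 mm².
Length = 279824.6 / 6.3794 = 43863.78 mm = 43.86 m.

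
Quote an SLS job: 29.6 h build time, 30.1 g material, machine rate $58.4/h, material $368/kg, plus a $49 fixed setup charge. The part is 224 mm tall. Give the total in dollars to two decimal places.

Time charge = 58.4 × 29.6, so $1728.64.
Material charge = 368 × 30.1/1000, so $11.0768.
Total = 1728.64 + 11.0768 + 49 = 1788.7168 ≈ $1788.72.

$1788.72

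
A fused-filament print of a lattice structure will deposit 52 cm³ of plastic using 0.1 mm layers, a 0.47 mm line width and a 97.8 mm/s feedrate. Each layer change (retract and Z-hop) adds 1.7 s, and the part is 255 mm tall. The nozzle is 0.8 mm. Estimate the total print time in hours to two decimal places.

Line area: 0.1 × 0.47 → 0.047 mm².
Total extruded path = 52000/0.047 = 1106383 mm.
Time extruding = 1106383 / 97.8, so 11312.7 s.
Layers = ⌈255/0.1⌉ = 2550.
Layer-change overhead = 2550 × 1.7, so 4335 s.
Total = 11312.7 + 4335 = 15647.7 s = 4.35 hours.

4.35 hours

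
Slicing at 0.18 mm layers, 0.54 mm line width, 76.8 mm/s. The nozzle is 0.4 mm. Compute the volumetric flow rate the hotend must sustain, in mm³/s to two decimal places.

7.46

Bead cross-section = 0.18 × 0.54 = 0.0972 mm².
Volumetric flow = 76.8 × 0.0972 = 7.46 mm³/s.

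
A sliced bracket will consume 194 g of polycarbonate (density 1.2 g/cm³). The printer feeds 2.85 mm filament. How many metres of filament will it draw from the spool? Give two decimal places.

Volume = 194 g / 1.2 g·cm⁻³ = 161.6667 cm³ = 161666.7 mm³.
Cross-section of 2.85 mm filament: π·(2.85/2)² = 6.3794 mm².
Length = 161666.7 / 6.3794 = 25341.99 mm = 25.34 m.

25.34 m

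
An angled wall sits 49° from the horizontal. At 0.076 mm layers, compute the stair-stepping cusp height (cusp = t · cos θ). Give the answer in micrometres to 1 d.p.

49.9 μm

cos(49°) = 0.6561, so cusp = 0.076 × 0.6561 = 0.049864 mm → 49.9 μm.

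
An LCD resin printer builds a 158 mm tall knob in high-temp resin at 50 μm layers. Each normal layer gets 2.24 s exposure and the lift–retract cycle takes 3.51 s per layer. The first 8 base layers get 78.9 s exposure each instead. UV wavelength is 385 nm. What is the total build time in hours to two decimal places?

5.22 hours

Layers = ⌈158/0.05⌉ = 3160.
Burn-in layers = 8 × (78.9 + 3.51) = 659.28 s.
Remaining layers = 3152 × (2.24 + 3.51) = 18124 s.
Total = 659.28 + 18124 = 18783.28 s = 5.22 hours.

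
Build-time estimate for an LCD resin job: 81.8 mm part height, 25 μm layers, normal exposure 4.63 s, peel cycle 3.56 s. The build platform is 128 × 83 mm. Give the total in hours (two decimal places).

Layer count = ceil(81.8 / 0.025) = 3272.
Each layer takes = 4.63 + 3.56, so 8.19 s.
Build time: 3272 × 8.19 s = 26797.68 s, i.e. 7.44 hours.

7.44 hours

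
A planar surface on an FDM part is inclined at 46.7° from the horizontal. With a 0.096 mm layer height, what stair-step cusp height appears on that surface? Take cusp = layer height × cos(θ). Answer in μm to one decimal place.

h_c = t·cos θ = 0.096 × 0.6858 = 0.065837 mm (65.8 μm).

65.8 μm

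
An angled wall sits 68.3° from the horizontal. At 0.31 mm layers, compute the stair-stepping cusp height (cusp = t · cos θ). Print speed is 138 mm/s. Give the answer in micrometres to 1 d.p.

h_c = t·cos θ = 0.31 × 0.3697 = 0.114607 mm (114.6 μm).

114.6 μm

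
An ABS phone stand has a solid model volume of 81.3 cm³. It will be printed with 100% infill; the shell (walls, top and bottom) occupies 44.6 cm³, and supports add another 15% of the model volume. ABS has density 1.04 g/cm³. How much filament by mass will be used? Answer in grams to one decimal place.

97.2 g

Volume inside the shell = 81.3 − 44.6, so 36.7 cm³.
Deposited infill = 1.00 × 36.7 = 36.7 cm³.
Support = 0.15 × 81.3, so 12.195 cm³.
Total extruded = 44.6 + 36.7 + 12.195, so 93.495 cm³.
Mass: 93.495 × 1.04 → 97.2348 g.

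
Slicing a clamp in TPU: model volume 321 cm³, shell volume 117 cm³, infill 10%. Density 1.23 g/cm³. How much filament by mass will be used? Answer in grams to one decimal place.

Interior volume = 321 − 117 = 204 cm³.
Deposited infill = 0.10 × 204 = 20.4 cm³.
Total extruded = 117 + 20.4 = 137.4 cm³.
Mass: 137.4 × 1.23 → 169.002 g.

169.0 g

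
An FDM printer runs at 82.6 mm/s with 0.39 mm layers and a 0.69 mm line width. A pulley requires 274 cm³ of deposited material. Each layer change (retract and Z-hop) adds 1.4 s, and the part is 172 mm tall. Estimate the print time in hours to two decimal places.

Line area = 0.39 × 0.69 = 0.2691 mm².
Total extruded path = 274000/0.2691 = 1018208.8 mm.
Extrusion time = 1018208.8 / 82.6, so 12327 s.
Layers = ⌈172/0.39⌉ = 442.
Layer-change overhead = 442 × 1.4, so 618.8 s.
Total = 12327 + 618.8 = 12945.8 s = 3.60 hours.

3.60 hours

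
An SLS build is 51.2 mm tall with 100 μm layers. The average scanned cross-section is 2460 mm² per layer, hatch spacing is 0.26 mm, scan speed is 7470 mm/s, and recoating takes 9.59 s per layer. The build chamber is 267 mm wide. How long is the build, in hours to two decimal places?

1.54 hours

Number of layers: 51.2 / 0.1 → 512 (rounded up).
Scan path per layer: 2460 / 0.26 → 9461.5 mm.
Per-layer scan time = 9461.5 / 7470, so 1.2666 s.
Time per layer: 1.2666 + 9.59 → 10.8566 s.
Build time = 512 × 10.8566 = 5558.5792 s = 1.54 hours.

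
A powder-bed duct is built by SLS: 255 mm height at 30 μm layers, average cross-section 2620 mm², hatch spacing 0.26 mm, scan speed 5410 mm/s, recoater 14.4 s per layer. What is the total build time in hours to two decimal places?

38.40 hours

Number of layers: 255 / 0.03 → 8500 (rounded up).
Scan path per layer = 2620 / 0.26 = 10076.9 mm.
Scan time per layer = 10076.9 / 5410, so 1.8626 s.
Per-layer time: 1.8626 + 14.4 → 16.2626 s.
8500 layers × 16.2626 s/layer = 138232.1 s, i.e. 38.40 hours.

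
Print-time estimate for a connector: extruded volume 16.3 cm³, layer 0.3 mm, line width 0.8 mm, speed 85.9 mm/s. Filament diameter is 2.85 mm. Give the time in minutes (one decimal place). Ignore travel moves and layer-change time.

13.2 minutes

Extrusion cross-section: 0.3 × 0.8 → 0.24 mm².
Toolpath length = 16.3 cm³ / 0.24 mm² = 16300 / 0.24 = 67916.7 mm.
Time extruding = 67916.7 / 85.9 = 790.6 s.
Converting: 790.6 s = 13.2 minutes.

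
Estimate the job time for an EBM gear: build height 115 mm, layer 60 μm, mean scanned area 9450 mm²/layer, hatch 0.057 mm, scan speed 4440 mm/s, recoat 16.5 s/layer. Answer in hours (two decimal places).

Layer count = ceil(115 / 0.06) = 1917.
Scan path per layer: 9450 / 0.057 → 165789.5 mm.
Scan time per layer = 165789.5 / 4440, so 37.34 s.
Per-layer time = 37.34 + 16.5, so 53.84 s.
Total: 1917 × 53.84 s = 103211.28 s → 28.67 hours.

28.67 hours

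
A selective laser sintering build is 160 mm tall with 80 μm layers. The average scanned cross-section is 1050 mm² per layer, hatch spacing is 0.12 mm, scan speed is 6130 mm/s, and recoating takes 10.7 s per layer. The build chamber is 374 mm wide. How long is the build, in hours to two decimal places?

Layer count = ceil(160 / 0.08) = 2000.
Scan path per layer = 1050 / 0.12, so 8750 mm.
Per-layer scan time = 8750 / 6130, so 1.4274 s.
Time per layer = 1.4274 + 10.7 = 12.1274 s.
Build time = 2000 × 12.1274 = 24254.8 s = 6.74 hours.

6.74 hours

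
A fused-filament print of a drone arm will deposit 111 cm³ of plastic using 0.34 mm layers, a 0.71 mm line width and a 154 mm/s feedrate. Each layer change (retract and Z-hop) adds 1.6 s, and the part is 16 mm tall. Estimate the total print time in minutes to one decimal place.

51.0 minutes

Line area = 0.34 × 0.71, so 0.2414 mm².
Total extruded path = 111000/0.2414 = 459817.7 mm.
Print-move time: 459817.7 / 154 → 2985.8 s.
Number of layers: 16 / 0.34 → 48 (rounded up).
Z-hop total: 48 × 1.6 → 76.8 s.
Altogether 2985.8 + 76.8 = 3062.6 s, i.e. 51.0 minutes.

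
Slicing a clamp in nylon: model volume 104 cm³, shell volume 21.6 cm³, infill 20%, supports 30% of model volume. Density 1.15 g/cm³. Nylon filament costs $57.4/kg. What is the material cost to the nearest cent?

Volume inside the shell: 104 − 21.6 → 82.4 cm³.
Deposited infill = 0.20 × 82.4, so 16.48 cm³.
Support = 0.30 × 104 = 31.2 cm³.
Total extruded: 21.6 + 16.48 + 31.2 → 69.28 cm³.
Mass = 69.28 × 1.15, so 79.672 g.
At $57.4/kg: 79.672/1000 × 57.4 = $4.57.

$4.57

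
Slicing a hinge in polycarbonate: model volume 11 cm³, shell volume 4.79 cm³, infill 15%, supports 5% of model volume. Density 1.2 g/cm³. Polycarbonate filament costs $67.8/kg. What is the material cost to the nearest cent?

$0.51

Interior volume = 11 − 4.79, so 6.21 cm³.
Deposited infill = 0.15 × 6.21, so 0.9315 cm³.
Support = 0.05 × 11 = 0.55 cm³.
Total printed volume = 4.79 + 0.9315 + 0.55, so 6.2715 cm³.
Mass = 6.2715 × 1.2, so 7.5258 g.
Cost = 7.5258 g / 1000 × $67.8/kg = $0.51.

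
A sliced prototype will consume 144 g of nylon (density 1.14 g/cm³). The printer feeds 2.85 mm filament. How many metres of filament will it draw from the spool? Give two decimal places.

Extruded volume: 144/1.14 = 126.3158 cm³ (126315.8 mm³).
A = π r² = π × 1.425² = 6.3794 mm².
Length = 126315.8 / 6.3794 = 19800.58 mm = 19.80 m.

19.80 m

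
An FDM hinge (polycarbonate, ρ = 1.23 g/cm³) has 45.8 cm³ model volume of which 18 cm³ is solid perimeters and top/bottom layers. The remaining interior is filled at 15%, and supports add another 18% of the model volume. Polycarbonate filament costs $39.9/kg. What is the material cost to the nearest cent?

Interior volume = 45.8 − 18 = 27.8 cm³.
Infill deposited = 0.15 × 27.8 = 4.17 cm³.
Support = 0.18 × 45.8 = 8.244 cm³.
Total extruded = 18 + 4.17 + 8.244, so 30.414 cm³.
Mass = 30.414 × 1.23, so 37.40922 g.
Cost = 37.40922 g / 1000 × $39.9/kg = $1.49.

$1.49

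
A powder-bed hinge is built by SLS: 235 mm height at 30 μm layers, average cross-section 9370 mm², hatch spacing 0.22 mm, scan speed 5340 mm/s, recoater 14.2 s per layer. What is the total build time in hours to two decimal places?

48.26 hours

Layers = ⌈235/0.03⌉ = 7834.
Scan path per layer = 9370 / 0.22 = 42590.9 mm.
Laser time per layer = 42590.9 / 5340 = 7.9758 s.
Layer cycle = 7.9758 + 14.2 = 22.1758 s.
Total: 7834 × 22.1758 s = 173725.2172 s → 48.26 hours.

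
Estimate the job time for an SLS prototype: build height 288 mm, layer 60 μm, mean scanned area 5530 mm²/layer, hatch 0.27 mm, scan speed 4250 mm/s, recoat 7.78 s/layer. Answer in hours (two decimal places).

16.80 hours

Layer count = ceil(288 / 0.06) = 4800.
Per-layer scan distance: 5530 / 0.27 → 20481.5 mm.
Laser time per layer = 20481.5 / 4250 = 4.8192 s.
Layer cycle: 4.8192 + 7.78 → 12.5992 s.
4800 layers × 12.5992 s/layer = 60476.16 s, i.e. 16.80 hours.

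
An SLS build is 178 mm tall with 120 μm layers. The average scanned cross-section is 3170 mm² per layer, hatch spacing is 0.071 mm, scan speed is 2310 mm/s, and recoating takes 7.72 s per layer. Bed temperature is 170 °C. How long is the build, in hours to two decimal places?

11.15 hours

Layers = ⌈178/0.12⌉ = 1484.
Per-layer scan distance = 3170 / 0.071 = 44647.9 mm.
Scan time per layer = 44647.9 / 2310 = 19.3281 s.
Layer cycle = 19.3281 + 7.72 = 27.0481 s.
Build time = 1484 × 27.0481 = 40139.3804 s = 11.15 hours.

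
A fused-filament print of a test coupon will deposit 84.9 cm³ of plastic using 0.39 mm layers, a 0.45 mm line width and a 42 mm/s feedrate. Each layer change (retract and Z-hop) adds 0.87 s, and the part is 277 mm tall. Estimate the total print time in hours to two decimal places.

3.37 hours

Line area = 0.39 × 0.45 = 0.1755 mm².
Total extruded path = 84900/0.1755 = 483760.7 mm.
Print-move time: 483760.7 / 42 → 11518.1 s.
Layers = ⌈277/0.39⌉ = 711.
Z-hop total: 711 × 0.87 → 618.57 s.
Total = 11518.1 + 618.57 = 12136.67 s = 3.37 hours.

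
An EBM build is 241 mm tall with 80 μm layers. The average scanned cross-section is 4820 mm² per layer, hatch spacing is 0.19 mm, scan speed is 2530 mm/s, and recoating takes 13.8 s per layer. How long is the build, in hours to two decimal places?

Layer count = ceil(241 / 0.08) = 3013.
Per-layer scan distance = 4820 / 0.19, so 25368.4 mm.
Per-layer scan time = 25368.4 / 2530, so 10.027 s.
Per-layer time = 10.027 + 13.8, so 23.827 s.
3013 layers × 23.827 s/layer = 71790.751 s, i.e. 19.94 hours.

19.94 hours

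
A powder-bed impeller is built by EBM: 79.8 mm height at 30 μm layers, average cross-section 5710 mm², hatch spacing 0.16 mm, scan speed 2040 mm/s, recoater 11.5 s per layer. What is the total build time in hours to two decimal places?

21.42 hours

Number of layers: 79.8 / 0.03 → 2660 (rounded up).
Scan path per layer = 5710 / 0.16 = 35687.5 mm.
Scan time per layer: 35687.5 / 2040 → 17.4939 s.
Per-layer time = 17.4939 + 11.5 = 28.9939 s.
2660 layers × 28.9939 s/layer = 77123.774 s, i.e. 21.42 hours.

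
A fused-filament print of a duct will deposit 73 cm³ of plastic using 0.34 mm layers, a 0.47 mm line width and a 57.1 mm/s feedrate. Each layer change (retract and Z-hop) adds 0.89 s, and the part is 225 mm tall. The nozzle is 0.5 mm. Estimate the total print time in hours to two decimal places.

Line area = 0.34 × 0.47 = 0.1598 mm².
Path length: 73000 mm³ / 0.1598 mm² → 456821 mm.
Extrusion time = 456821 / 57.1, so 8000.4 s.
Layers = ⌈225/0.34⌉ = 662.
Non-print overhead = 662 × 0.89, so 589.18 s.
Altogether 8000.4 + 589.18 = 8589.58 s, i.e. 2.39 hours.

2.39 hours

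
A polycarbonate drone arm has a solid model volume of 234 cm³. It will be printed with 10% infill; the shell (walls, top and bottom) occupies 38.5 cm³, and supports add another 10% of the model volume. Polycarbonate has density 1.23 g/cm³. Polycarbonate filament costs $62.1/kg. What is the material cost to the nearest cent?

$6.22

Interior volume: 234 − 38.5 → 195.5 cm³.
Infill volume = 0.10 × 195.5, so 19.55 cm³.
Support: 0.10 × 234 → 23.4 cm³.
Total extruded = 38.5 + 19.55 + 23.4 = 81.45 cm³.
Mass = 81.45 × 1.23, so 100.1835 g.
At $62.1/kg: 100.1835/1000 × 62.1 = $6.22.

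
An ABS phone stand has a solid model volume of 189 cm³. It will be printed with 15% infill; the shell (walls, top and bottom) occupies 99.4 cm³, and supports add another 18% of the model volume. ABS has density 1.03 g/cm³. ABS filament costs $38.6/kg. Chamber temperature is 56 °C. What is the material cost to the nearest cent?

$5.84

Volume inside the shell = 189 − 99.4, so 89.6 cm³.
Deposited infill = 0.15 × 89.6, so 13.44 cm³.
Support: 0.18 × 189 → 34.02 cm³.
Total printed volume = 99.4 + 13.44 + 34.02 = 146.86 cm³.
Mass = 146.86 × 1.03, so 151.2658 g.
Cost = 151.2658 g / 1000 × $38.6/kg = $5.84.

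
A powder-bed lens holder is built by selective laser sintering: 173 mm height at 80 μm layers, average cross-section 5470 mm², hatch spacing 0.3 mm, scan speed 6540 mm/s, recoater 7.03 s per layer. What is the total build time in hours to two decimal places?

5.90 hours

Layers = ⌈173/0.08⌉ = 2163.
Scan path per layer: 5470 / 0.3 → 18233.3 mm.
Scan time per layer = 18233.3 / 6540 = 2.788 s.
Per-layer time = 2.788 + 7.03 = 9.818 s.
Total: 2163 × 9.818 s = 21236.334 s → 5.90 hours.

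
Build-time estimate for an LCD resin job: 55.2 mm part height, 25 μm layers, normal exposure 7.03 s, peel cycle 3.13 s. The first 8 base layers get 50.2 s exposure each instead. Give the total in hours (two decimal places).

6.33 hours

Number of layers: 55.2 / 0.025 → 2208 (rounded up).
Base layers = 8 × (50.2 + 3.13), so 426.64 s.
Normal layers: 2200 × (7.03 + 3.13) → 22352 s.
Total = 426.64 + 22352 = 22778.64 s = 6.33 hours.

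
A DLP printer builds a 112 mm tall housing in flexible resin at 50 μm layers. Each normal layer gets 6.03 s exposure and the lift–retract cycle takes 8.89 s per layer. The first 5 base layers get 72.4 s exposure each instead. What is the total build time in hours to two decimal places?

Number of layers: 112 / 0.05 → 2240 (rounded up).
Base layers = 5 × (72.4 + 8.89) = 406.45 s.
Regular layers = 2235 × (6.03 + 8.89), so 33346.2 s.
Total = 406.45 + 33346.2 = 33752.65 s = 9.38 hours.

9.38 hours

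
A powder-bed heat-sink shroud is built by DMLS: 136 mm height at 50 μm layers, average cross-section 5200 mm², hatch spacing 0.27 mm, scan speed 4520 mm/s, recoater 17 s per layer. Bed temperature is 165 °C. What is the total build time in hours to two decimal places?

Number of layers: 136 / 0.05 → 2720 (rounded up).
Per-layer scan distance: 5200 / 0.27 → 19259.3 mm.
Laser time per layer: 19259.3 / 4520 → 4.2609 s.
Per-layer time = 4.2609 + 17 = 21.2609 s.
Total: 2720 × 21.2609 s = 57829.648 s → 16.06 hours.

16.06 hours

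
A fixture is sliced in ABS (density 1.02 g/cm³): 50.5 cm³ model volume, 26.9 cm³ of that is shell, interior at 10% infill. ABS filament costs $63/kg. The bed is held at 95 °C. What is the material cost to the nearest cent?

Infill region: 50.5 − 26.9 → 23.6 cm³.
Infill volume: 0.10 × 23.6 → 2.36 cm³.
Total extruded: 26.9 + 2.36 → 29.26 cm³.
Mass = 29.26 × 1.02, so 29.8452 g.
At $63/kg: 29.8452/1000 × 63 = $1.88.

$1.88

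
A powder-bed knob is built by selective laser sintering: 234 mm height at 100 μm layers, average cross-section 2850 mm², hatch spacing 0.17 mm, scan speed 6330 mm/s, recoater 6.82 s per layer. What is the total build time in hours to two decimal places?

6.15 hours

Layer count = ceil(234 / 0.1) = 2340.
Hatch length per layer = 2850 / 0.17, so 16764.7 mm.
Laser time per layer: 16764.7 / 6330 → 2.6485 s.
Per-layer time: 2.6485 + 6.82 → 9.4685 s.
2340 layers × 9.4685 s/layer = 22156.29 s, i.e. 6.15 hours.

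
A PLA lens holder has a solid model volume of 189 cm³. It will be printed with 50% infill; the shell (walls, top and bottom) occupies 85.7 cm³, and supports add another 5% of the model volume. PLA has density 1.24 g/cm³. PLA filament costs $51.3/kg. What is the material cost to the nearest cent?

$9.34

Interior volume = 189 − 85.7, so 103.3 cm³.
Deposited infill = 0.50 × 103.3, so 51.65 cm³.
Support = 0.05 × 189 = 9.45 cm³.
Deposited volume: 85.7 + 51.65 + 9.45 → 146.8 cm³.
Mass = 146.8 × 1.24, so 182.032 g.
At $51.3/kg: 182.032/1000 × 51.3 = $9.34.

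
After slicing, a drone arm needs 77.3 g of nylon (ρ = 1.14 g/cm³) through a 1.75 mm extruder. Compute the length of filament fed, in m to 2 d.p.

Volume = 77.3 g / 1.14 g·cm⁻³ = 67.807 cm³ = 67807 mm³.
Cross-section of 1.75 mm filament: π·(1.75/2)² = 2.4053 mm².
L = V/A = 67807/2.4053 = 28190.66 mm → 28.19 m.

28.19 m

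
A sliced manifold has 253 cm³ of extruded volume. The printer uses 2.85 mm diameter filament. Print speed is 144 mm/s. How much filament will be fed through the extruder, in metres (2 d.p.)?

A = π r² = π × 1.425² = 6.3794 mm².
Length = 253 cm³ / 6.3794 mm² = 253000 / 6.3794 = 39658.9 mm = 39.66 m.

39.66 m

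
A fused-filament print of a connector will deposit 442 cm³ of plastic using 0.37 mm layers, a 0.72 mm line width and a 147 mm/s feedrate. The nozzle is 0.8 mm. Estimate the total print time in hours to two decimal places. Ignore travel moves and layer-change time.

3.14 hours

Bead cross-section = 0.37 × 0.72 = 0.2664 mm².
Path length: 442000 mm³ / 0.2664 mm² → 1659159.2 mm.
Extrusion time = 1659159.2 / 147, so 11286.8 s.
Converting: 11286.8 s = 3.14 hours.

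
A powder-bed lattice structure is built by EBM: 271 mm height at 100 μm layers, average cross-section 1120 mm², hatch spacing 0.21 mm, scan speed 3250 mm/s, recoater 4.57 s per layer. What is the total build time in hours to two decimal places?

4.68 hours

Layer count = ceil(271 / 0.1) = 2710.
Hatch length per layer = 1120 / 0.21 = 5333.3 mm.
Beam time per layer = 5333.3 / 3250 = 1.641 s.
Per-layer time: 1.641 + 4.57 → 6.211 s.
Total: 2710 × 6.211 s = 16831.81 s → 4.68 hours.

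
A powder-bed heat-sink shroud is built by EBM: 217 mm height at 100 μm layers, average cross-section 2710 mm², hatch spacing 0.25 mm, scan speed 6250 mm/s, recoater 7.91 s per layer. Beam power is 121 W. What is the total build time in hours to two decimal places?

5.81 hours

Number of layers: 217 / 0.1 → 2170 (rounded up).
Hatch length per layer = 2710 / 0.25 = 10840 mm.
Scan time per layer = 10840 / 6250 = 1.7344 s.
Per-layer time = 1.7344 + 7.91 = 9.6444 s.
2170 layers × 9.6444 s/layer = 20928.348 s, i.e. 5.81 hours.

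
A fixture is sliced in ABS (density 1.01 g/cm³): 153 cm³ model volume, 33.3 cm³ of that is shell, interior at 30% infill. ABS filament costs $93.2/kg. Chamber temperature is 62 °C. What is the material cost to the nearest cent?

$6.51

Infill region = 153 − 33.3, so 119.7 cm³.
Infill deposited: 0.30 × 119.7 → 35.91 cm³.
Deposited volume = 33.3 + 35.91, so 69.21 cm³.
Mass = 69.21 × 1.01, so 69.9021 g.
At $93.2/kg: 69.9021/1000 × 93.2 = $6.51.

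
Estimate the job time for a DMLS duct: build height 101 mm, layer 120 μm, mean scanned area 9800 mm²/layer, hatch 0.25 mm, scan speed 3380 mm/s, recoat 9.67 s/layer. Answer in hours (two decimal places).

Layer count = ceil(101 / 0.12) = 842.
Hatch length per layer = 9800 / 0.25, so 39200 mm.
Per-layer scan time = 39200 / 3380 = 11.5976 s.
Layer cycle: 11.5976 + 9.67 → 21.2676 s.
842 layers × 21.2676 s/layer = 17907.3192 s, i.e. 4.97 hours.

4.97 hours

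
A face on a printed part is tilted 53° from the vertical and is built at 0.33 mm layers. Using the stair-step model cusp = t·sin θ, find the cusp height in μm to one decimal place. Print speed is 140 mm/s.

263.5 μm

sin(53°) = 0.7986, so cusp = 0.33 × 0.7986 = 0.263538 mm → 263.5 μm.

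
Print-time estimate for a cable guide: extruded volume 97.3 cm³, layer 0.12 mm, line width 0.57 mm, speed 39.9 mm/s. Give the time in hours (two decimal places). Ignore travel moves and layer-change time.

9.90 hours

Extrusion cross-section = 0.12 × 0.57, so 0.0684 mm².
Path length: 97300 mm³ / 0.0684 mm² → 1422514.6 mm.
Extrusion time: 1422514.6 / 39.9 → 35652 s.
Converting: 35652 s = 9.90 hours.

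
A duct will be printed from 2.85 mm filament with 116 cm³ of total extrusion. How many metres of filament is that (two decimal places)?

18.18 m

A = π r² = π × 1.425² = 6.3794 mm².
Length = 116 cm³ / 6.3794 mm² = 116000 / 6.3794 = 18183.53 mm = 18.18 m.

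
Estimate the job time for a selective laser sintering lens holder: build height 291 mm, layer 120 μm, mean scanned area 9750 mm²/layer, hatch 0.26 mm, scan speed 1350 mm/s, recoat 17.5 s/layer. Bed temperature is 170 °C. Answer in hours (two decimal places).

30.50 hours

Number of layers: 291 / 0.12 → 2425 (rounded up).
Hatch length per layer: 9750 / 0.26 → 37500 mm.
Laser time per layer = 37500 / 1350, so 27.7778 s.
Time per layer: 27.7778 + 17.5 → 45.2778 s.
Total: 2425 × 45.2778 s = 109798.665 s → 30.50 hours.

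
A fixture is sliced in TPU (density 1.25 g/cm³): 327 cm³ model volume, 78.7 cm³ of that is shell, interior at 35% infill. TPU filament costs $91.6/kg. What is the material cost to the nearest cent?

$18.96

Volume inside the shell: 327 − 78.7 → 248.3 cm³.
Infill volume = 0.35 × 248.3 = 86.905 cm³.
Total extruded: 78.7 + 86.905 → 165.605 cm³.
Mass = 165.605 × 1.25 = 207.00625 g.
Cost = 207.00625 g / 1000 × $91.6/kg = $18.96.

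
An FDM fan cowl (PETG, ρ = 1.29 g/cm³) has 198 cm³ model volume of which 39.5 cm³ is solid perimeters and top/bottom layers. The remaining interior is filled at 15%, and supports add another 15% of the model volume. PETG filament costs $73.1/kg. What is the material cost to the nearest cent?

$8.77

Volume inside the shell: 198 − 39.5 → 158.5 cm³.
Infill volume = 0.15 × 158.5, so 23.775 cm³.
Support: 0.15 × 198 → 29.7 cm³.
Deposited volume = 39.5 + 23.775 + 29.7, so 92.975 cm³.
Mass: 92.975 × 1.29 → 119.93775 g.
At $73.1/kg: 119.93775/1000 × 73.1 = $8.77.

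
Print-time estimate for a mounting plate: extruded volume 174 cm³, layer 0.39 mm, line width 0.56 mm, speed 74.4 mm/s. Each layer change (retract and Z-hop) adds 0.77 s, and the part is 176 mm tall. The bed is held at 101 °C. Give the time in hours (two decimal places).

Bead cross-section: 0.39 × 0.56 → 0.2184 mm².
Total extruded path = 174000/0.2184 = 796703.3 mm.
Time extruding = 796703.3 / 74.4, so 10708.4 s.
Layer count = ceil(176 / 0.39) = 452.
Layer-change overhead: 452 × 0.77 → 348.04 s.
Altogether 10708.4 + 348.04 = 11056.44 s, i.e. 3.07 hours.

3.07 hours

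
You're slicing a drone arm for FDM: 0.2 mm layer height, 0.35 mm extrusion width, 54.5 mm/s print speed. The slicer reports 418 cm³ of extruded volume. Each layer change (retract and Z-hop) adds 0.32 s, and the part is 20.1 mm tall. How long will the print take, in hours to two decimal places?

30.44 hours

Extrusion cross-section: 0.2 × 0.35 → 0.07 mm².
Toolpath length = 418 cm³ / 0.07 mm² = 418000 / 0.07 = 5971428.6 mm.
Time extruding = 5971428.6 / 54.5 = 109567.5 s.
Layers = ⌈20.1/0.2⌉ = 101.
Z-hop total = 101 × 0.32 = 32.32 s.
Total = 109567.5 + 32.32 = 109599.82 s = 30.44 hours.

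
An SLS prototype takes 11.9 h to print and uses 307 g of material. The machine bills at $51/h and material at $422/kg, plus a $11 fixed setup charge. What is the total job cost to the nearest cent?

$747.45

Time charge = 51 × 11.9, so $606.90.
Material charge = 422 × 307/1000 = $129.554.
Adding setup: 606.90 + 129.554 + 11 → 747.454 ≈ $747.45.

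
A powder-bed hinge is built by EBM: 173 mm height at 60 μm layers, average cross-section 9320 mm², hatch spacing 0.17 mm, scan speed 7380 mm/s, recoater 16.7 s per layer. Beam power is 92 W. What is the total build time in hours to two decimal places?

Layer count = ceil(173 / 0.06) = 2884.
Per-layer scan distance = 9320 / 0.17, so 54823.5 mm.
Per-layer scan time = 54823.5 / 7380 = 7.4287 s.
Per-layer time = 7.4287 + 16.7 = 24.1287 s.
Total: 2884 × 24.1287 s = 69587.1708 s → 19.33 hours.

19.33 hours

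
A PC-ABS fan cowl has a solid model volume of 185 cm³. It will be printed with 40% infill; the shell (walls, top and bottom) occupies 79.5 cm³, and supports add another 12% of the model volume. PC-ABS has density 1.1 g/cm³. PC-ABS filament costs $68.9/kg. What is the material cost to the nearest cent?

Infill region = 185 − 79.5, so 105.5 cm³.
Infill volume: 0.40 × 105.5 → 42.2 cm³.
Support = 0.12 × 185 = 22.2 cm³.
Total extruded = 79.5 + 42.2 + 22.2 = 143.9 cm³.
Mass = 143.9 × 1.1 = 158.29 g.
At $68.9/kg: 158.29/1000 × 68.9 = $10.91.

$10.91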